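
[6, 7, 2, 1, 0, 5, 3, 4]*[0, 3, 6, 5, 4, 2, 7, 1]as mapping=[0→7, 1→1, 2→6, 3→3, 4→0, 5→2, 6→5, 7→4]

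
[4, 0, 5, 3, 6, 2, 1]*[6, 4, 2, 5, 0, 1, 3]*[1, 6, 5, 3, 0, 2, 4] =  [1, 4, 6, 2, 3, 5, 0]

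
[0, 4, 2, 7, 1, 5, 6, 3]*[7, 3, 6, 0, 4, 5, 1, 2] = [7, 4, 6, 2, 3, 5, 1, 0]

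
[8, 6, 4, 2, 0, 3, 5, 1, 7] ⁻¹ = [4, 7, 3, 5, 2, 6, 1, 8, 0] 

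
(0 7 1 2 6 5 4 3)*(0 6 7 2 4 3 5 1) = (0 2 7)(1 4 5 3 6)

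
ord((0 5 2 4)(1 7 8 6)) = 4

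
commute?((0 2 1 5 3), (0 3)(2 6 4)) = no:(0 2 1 5 3) * (0 3)(2 6 4) = (0 6 4 2 1 5), (0 3)(2 6 4) * (0 2 1 5 3) = (1 5 3 2 6 4)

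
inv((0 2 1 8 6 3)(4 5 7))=(0 3 6 8 1 2)(4 7 5)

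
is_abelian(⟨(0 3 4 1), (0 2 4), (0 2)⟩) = no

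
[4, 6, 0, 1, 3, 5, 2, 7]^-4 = [3, 2, 4, 6, 1, 5, 0, 7]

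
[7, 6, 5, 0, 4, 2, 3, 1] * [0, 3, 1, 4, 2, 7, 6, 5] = [5, 6, 7, 0, 2, 1, 4, 3]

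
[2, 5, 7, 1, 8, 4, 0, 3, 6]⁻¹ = [6, 3, 0, 7, 5, 1, 8, 2, 4]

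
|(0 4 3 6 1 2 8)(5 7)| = 14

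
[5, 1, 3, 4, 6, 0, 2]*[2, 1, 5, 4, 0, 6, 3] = [6, 1, 4, 0, 3, 2, 5] 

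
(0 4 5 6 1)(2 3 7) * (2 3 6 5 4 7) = (0 7 3 2 6 1)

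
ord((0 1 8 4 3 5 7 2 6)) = 9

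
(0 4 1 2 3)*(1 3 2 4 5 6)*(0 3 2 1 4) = (0 5 6 4 2 1)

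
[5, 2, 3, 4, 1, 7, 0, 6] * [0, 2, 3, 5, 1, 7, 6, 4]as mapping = [0→7, 1→3, 2→5, 3→1, 4→2, 5→4, 6→0, 7→6]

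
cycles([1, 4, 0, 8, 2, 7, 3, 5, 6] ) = (0 1 4 2)(3 8 6)(5 7)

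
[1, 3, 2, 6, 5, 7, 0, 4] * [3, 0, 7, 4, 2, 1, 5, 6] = [0, 4, 7, 5, 1, 6, 3, 2]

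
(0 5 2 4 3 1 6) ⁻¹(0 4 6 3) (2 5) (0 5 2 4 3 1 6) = (0 1 5 3) (2 4) 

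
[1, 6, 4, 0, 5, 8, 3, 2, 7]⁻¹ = [3, 0, 7, 6, 2, 4, 1, 8, 5]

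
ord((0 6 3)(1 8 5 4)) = 12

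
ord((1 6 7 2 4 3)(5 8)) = 6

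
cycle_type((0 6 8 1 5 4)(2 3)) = 2.6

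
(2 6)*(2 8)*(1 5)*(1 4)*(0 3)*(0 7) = (0 3 7)(1 5 4)(2 6 8)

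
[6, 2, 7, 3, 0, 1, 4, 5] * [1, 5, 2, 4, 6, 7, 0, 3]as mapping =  [0→0, 1→2, 2→3, 3→4, 4→1, 5→5, 6→6, 7→7]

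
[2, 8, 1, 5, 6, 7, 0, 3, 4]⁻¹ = [6, 2, 0, 7, 8, 3, 4, 5, 1]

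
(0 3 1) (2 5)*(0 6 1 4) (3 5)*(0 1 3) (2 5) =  (0 2) (1 6 3 4) 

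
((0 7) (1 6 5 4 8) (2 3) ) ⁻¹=(0 7) (1 8 4 5 6) (2 3) 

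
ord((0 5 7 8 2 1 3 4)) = 8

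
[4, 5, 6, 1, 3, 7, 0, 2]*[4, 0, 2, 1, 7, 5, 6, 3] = [7, 5, 6, 0, 1, 3, 4, 2]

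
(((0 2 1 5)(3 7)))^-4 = ()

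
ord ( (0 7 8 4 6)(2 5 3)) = 15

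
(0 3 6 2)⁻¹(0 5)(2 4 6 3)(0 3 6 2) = (0 4 2 6)(3 5)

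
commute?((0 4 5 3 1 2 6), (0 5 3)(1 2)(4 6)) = no:(0 4 5 3 1 2 6)*(0 5 3)(1 2)(4 6) = (0 6 5)(2 4 3), (0 5 3)(1 2)(4 6)*(0 4 5 3 1 2 6) = (0 3 4)(1 6 5)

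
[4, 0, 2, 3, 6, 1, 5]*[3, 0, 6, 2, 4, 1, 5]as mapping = [0→4, 1→3, 2→6, 3→2, 4→5, 5→0, 6→1]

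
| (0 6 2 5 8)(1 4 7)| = 15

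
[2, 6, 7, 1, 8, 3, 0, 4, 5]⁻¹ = [6, 3, 0, 5, 7, 8, 1, 2, 4]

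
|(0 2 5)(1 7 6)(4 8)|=6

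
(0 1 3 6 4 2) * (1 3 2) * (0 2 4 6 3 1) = (0 1 4)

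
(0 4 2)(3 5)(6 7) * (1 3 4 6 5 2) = (0 6 7 5 4 1 3 2)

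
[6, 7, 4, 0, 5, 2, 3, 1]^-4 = [3, 1, 5, 6, 2, 4, 0, 7]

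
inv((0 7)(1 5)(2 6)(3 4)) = (0 7)(1 5)(2 6)(3 4)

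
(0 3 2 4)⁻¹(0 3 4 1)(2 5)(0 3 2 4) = (0 1 3 2)(4 5)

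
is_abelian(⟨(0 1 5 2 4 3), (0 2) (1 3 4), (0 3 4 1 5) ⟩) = no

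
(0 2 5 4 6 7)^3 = (0 4)(2 6)(5 7)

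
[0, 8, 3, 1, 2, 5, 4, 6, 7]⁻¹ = [0, 3, 4, 2, 6, 5, 7, 8, 1]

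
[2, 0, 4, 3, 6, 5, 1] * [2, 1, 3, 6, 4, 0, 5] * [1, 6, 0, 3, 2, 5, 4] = [3, 0, 2, 4, 5, 1, 6]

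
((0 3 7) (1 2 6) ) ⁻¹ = (0 7 3) (1 6 2) 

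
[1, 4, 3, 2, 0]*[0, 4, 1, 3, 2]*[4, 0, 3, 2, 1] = [1, 3, 2, 0, 4]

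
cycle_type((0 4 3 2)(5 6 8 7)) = 4^2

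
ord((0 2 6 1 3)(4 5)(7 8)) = 10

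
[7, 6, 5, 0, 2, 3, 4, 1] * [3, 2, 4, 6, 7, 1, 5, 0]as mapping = [0→0, 1→5, 2→1, 3→3, 4→4, 5→6, 6→7, 7→2]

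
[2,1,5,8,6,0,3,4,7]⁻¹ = [5,1,0,6,7,2,4,8,3]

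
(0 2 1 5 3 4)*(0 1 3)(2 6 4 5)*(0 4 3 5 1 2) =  (0 6 3 1)(2 5 4)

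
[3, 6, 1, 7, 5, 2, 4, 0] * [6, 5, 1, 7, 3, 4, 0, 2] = [7, 0, 5, 2, 4, 1, 3, 6]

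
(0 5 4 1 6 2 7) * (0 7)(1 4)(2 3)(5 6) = (0 6 3 2)(1 5)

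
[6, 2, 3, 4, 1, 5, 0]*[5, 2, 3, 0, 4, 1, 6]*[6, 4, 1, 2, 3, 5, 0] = [0, 2, 6, 3, 1, 4, 5]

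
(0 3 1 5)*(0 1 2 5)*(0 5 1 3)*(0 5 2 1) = (0 5 3 1 2)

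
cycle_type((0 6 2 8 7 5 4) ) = 7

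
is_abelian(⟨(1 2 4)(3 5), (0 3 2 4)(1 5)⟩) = no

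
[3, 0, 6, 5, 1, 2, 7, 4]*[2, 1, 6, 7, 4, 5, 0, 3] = [7, 2, 0, 5, 1, 6, 3, 4]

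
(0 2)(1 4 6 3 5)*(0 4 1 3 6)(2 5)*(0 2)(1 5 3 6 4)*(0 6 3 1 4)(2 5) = (0 1 2 4 5 3 6)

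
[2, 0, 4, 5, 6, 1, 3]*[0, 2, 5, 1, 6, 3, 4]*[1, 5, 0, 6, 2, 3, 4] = [3, 1, 4, 6, 2, 0, 5]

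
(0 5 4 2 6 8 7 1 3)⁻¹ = (0 3 1 7 8 6 2 4 5)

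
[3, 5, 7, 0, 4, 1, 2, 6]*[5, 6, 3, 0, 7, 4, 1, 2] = [0, 4, 2, 5, 7, 6, 3, 1]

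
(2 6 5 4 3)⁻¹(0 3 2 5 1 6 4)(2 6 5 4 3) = (0 2 6 4 1 5 3)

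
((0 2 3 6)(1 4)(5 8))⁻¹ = (0 6 3 2)(1 4)(5 8)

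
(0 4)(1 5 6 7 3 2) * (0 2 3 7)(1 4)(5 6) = (0 1 6)(2 4)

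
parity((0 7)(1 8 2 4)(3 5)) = odd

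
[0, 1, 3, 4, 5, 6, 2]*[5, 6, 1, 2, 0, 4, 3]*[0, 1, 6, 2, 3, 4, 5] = [4, 5, 6, 0, 3, 2, 1]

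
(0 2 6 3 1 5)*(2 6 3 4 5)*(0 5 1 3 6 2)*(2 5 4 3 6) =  (0 5 4 1)(3 6)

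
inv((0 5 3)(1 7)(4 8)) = (0 3 5)(1 7)(4 8)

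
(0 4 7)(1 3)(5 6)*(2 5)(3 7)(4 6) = (0 6 2 5 4 3 1 7)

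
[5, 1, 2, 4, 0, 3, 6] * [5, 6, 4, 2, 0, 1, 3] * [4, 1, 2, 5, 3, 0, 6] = [1, 6, 3, 4, 0, 2, 5]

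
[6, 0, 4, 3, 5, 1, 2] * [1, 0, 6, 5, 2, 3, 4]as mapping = [0→4, 1→1, 2→2, 3→5, 4→3, 5→0, 6→6]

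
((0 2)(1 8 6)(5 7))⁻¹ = (0 2)(1 6 8)(5 7)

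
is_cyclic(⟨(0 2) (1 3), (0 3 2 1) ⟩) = yes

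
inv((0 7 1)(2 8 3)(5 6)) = (0 1 7)(2 3 8)(5 6)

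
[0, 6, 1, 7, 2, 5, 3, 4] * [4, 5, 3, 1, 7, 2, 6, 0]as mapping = [0→4, 1→6, 2→5, 3→0, 4→3, 5→2, 6→1, 7→7]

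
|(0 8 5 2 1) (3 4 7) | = 15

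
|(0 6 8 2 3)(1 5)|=10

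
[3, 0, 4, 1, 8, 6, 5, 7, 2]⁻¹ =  [1, 3, 8, 0, 2, 6, 5, 7, 4]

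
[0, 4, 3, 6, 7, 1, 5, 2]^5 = [0, 6, 4, 7, 5, 3, 2, 1]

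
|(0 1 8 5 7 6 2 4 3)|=9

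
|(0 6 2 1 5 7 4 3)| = 8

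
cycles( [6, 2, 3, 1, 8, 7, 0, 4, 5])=(0 6)(1 2 3)(4 8 5 7)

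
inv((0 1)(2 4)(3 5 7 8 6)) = (0 1)(2 4)(3 6 8 7 5)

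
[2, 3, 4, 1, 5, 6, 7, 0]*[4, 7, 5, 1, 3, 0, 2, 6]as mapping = [0→5, 1→1, 2→3, 3→7, 4→0, 5→2, 6→6, 7→4]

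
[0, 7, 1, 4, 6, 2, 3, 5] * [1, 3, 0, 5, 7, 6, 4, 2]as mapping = [0→1, 1→2, 2→3, 3→7, 4→4, 5→0, 6→5, 7→6]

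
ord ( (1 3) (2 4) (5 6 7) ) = 6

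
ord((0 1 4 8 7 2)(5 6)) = 6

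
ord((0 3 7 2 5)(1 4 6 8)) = 20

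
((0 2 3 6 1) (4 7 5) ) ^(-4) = (0 2 3 6 1) (4 5 7) 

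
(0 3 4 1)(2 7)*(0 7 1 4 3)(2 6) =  (1 7 6 2)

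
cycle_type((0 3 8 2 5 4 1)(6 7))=2.7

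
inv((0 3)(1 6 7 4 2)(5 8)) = (0 3)(1 2 4 7 6)(5 8)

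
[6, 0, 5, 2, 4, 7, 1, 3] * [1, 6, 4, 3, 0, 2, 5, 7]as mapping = [0→5, 1→1, 2→2, 3→4, 4→0, 5→7, 6→6, 7→3]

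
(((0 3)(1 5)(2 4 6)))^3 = (0 3)(1 5)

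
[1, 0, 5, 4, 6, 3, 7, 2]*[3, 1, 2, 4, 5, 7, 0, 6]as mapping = [0→1, 1→3, 2→7, 3→5, 4→0, 5→4, 6→6, 7→2]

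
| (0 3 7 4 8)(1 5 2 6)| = 20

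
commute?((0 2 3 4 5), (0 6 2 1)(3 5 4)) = no:(0 2 3 4 5)*(0 6 2 1)(3 5 4) = (0 1)(2 5 6), (0 6 2 1)(3 5 4)*(0 2 3 4 5) = (0 6 3)(1 2)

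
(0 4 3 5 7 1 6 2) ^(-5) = (0 5 6 4 7 2 3 1) 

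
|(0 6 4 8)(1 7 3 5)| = 4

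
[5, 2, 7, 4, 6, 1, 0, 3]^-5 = [2, 3, 4, 0, 5, 7, 1, 6]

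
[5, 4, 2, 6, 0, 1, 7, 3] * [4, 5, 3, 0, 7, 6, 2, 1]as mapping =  [0→6, 1→7, 2→3, 3→2, 4→4, 5→5, 6→1, 7→0]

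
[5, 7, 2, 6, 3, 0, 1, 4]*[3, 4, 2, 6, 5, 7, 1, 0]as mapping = [0→7, 1→0, 2→2, 3→1, 4→6, 5→3, 6→4, 7→5]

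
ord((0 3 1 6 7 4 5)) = 7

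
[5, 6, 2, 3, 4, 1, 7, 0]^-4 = [5, 6, 2, 3, 4, 1, 7, 0]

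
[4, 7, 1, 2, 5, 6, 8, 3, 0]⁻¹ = [8, 2, 3, 7, 0, 4, 5, 1, 6]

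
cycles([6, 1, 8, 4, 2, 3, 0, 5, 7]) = (0 6)(2 8 7 5 3 4)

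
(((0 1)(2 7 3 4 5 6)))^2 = (2 3 5)(4 6 7)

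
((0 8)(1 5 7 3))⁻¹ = (0 8)(1 3 7 5)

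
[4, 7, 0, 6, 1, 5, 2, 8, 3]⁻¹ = [2, 4, 6, 8, 0, 5, 3, 1, 7]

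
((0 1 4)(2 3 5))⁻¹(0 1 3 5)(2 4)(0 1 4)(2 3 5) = (0 3)(1 4 5 2)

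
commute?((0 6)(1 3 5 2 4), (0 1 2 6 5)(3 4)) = no:(0 6)(1 3 5 2 4)*(0 1 2 6 5)(3 4) = (0 5 6 1 4 2 3), (0 1 2 6 5)(3 4)*(0 6)(1 3 5 2 4) = (0 3 1 4 5 6 2)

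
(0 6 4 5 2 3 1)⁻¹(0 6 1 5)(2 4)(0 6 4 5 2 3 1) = (0 2 6 4)(3 5)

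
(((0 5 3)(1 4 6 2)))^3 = (1 2 6 4)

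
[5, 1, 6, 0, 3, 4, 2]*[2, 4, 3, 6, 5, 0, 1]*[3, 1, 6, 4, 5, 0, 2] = [3, 5, 1, 6, 2, 0, 4]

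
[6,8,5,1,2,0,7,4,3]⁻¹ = [5,3,4,8,7,2,0,6,1]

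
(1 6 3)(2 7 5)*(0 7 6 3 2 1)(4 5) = (0 7 4 5 1 3)(2 6)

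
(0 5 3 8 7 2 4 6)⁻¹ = (0 6 4 2 7 8 3 5)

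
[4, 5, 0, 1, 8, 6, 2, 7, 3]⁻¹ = [2, 3, 6, 8, 0, 1, 5, 7, 4]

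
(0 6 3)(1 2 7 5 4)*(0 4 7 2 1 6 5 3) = (0 5 7 3 4 6)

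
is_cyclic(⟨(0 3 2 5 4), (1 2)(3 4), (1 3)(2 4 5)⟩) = no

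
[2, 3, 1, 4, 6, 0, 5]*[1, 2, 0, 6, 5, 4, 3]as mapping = [0→0, 1→6, 2→2, 3→5, 4→3, 5→1, 6→4]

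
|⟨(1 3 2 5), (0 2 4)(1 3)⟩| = 720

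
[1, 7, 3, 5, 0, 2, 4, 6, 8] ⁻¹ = [4, 0, 5, 2, 6, 3, 7, 1, 8] 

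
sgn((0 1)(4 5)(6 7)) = -1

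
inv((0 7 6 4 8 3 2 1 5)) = (0 5 1 2 3 8 4 6 7)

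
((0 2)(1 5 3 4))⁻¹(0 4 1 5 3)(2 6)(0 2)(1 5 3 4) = (0 6)(1 5 3 4 2)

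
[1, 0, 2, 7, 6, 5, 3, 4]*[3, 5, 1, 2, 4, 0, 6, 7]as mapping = [0→5, 1→3, 2→1, 3→7, 4→6, 5→0, 6→2, 7→4]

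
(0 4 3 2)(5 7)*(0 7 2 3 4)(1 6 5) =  (1 6 5 2 7)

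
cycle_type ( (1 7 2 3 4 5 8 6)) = 8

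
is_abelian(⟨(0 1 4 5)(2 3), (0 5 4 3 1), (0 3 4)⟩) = no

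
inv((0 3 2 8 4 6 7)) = (0 7 6 4 8 2 3)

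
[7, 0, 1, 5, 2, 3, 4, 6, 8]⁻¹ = [1, 2, 4, 5, 6, 3, 7, 0, 8]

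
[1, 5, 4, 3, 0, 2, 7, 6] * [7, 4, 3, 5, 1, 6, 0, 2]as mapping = [0→4, 1→6, 2→1, 3→5, 4→7, 5→3, 6→2, 7→0]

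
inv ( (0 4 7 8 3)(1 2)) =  (0 3 8 7 4)(1 2)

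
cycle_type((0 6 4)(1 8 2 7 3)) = 3.5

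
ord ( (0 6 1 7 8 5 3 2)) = 8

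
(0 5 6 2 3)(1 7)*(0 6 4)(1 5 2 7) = (0 2 3 6 7 5 4)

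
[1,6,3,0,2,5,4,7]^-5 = [1,6,3,0,2,5,4,7]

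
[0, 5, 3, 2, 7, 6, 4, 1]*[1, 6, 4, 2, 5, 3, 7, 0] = [1, 3, 2, 4, 0, 7, 5, 6]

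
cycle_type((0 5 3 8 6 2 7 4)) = 8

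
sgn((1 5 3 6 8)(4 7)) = -1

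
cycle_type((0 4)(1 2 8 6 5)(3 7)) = 2^2.5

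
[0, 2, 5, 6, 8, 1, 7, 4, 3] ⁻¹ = [0, 5, 1, 8, 7, 2, 3, 6, 4] 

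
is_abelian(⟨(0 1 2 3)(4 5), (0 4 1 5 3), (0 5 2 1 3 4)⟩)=no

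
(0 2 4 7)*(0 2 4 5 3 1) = (0 4 7 2 5 3 1)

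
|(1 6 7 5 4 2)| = 6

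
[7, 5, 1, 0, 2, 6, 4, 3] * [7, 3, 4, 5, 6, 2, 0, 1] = [1, 2, 3, 7, 4, 0, 6, 5]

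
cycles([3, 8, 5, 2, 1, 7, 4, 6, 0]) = (0 3 2 5 7 6 4 1 8)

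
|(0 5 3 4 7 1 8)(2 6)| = 14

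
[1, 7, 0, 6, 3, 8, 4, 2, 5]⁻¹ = [2, 0, 7, 4, 6, 8, 3, 1, 5]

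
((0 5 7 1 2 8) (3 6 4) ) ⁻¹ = (0 8 2 1 7 5) (3 4 6) 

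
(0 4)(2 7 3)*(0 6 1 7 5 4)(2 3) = (1 7 2 5 4 6)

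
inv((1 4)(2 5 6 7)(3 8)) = (1 4)(2 7 6 5)(3 8)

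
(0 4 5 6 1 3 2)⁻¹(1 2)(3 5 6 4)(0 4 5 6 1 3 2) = (0 3)(1 5 2 6)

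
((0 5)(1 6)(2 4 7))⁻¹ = (0 5)(1 6)(2 7 4)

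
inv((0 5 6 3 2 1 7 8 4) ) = (0 4 8 7 1 2 3 6 5) 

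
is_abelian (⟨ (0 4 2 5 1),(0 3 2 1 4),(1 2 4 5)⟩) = no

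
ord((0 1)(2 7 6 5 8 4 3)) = 14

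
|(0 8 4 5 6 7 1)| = 7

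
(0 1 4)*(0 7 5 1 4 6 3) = (0 4 7 5 1 6 3)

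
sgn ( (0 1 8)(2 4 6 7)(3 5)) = 1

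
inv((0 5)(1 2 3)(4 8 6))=(0 5)(1 3 2)(4 6 8)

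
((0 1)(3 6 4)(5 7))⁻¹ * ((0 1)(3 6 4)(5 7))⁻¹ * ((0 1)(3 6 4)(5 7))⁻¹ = (0 1)(5 7)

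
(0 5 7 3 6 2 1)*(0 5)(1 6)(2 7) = (1 5 2 6 7 3)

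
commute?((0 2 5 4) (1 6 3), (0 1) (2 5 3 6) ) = no:(0 2 5 4) (1 6 3)*(0 1) (2 5 3 6) = (0 5 4 1 2 3), (0 1) (2 5 3 6)*(0 2 5 4) (1 6 3) = (0 6 5 1 2 4) 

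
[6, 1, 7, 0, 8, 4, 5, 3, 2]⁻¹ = [3, 1, 8, 7, 5, 6, 0, 2, 4]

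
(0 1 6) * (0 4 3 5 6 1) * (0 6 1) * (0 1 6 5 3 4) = (0 5 6)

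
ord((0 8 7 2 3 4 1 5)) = 8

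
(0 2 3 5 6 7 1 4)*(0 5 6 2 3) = (0 3 6 7 1 4 5 2) 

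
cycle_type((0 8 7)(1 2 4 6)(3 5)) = 2.3.4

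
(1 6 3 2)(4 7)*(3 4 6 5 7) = (1 5 7 6 4 3 2)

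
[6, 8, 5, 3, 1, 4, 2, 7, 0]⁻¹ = [8, 4, 6, 3, 5, 2, 0, 7, 1]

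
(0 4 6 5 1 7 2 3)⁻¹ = (0 3 2 7 1 5 6 4)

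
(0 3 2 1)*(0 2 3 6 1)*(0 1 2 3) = (0 6 2 1 3)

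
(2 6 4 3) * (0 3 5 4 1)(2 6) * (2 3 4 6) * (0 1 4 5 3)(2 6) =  (0 5 2)(3 6 4)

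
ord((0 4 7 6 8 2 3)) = 7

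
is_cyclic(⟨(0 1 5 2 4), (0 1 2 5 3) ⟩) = no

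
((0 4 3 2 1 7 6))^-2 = (0 7 2 4 6 1 3)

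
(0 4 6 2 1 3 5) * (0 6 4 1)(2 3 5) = (0 1 5 6 3 2)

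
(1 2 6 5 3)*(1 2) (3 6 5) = (2 5 6 3) 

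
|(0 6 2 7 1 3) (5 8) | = 6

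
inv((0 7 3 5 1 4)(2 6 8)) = (0 4 1 5 3 7)(2 8 6)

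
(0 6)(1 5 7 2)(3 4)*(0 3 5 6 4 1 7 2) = (0 4 5 2 7)(1 6 3)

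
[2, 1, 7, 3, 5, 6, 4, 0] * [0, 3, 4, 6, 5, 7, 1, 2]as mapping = [0→4, 1→3, 2→2, 3→6, 4→7, 5→1, 6→5, 7→0]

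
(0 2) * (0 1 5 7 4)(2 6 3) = (0 6 3 2 1 5 7 4)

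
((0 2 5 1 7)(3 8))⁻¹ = (0 7 1 5 2)(3 8)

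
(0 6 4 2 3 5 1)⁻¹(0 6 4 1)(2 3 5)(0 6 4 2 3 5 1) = (0 6 4 2)(1 3 5)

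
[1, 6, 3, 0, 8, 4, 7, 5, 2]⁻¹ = [3, 0, 8, 2, 5, 7, 1, 6, 4]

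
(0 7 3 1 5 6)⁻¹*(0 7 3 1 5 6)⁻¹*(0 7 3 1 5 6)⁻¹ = (0 1)(3 6)(5 7)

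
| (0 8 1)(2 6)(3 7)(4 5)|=6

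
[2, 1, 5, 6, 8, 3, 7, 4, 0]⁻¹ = [8, 1, 0, 5, 7, 2, 3, 6, 4]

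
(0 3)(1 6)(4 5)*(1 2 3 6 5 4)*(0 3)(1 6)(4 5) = (0 1 4 5 6 2)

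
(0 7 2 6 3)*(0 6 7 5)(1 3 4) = (0 5)(1 3 6 4)(2 7)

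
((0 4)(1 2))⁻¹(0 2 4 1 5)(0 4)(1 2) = (0 2 5 4 1)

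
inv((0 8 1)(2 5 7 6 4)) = (0 1 8)(2 4 6 7 5)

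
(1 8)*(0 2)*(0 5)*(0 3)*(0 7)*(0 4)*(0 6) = (0 2 5 3 7 4 6)(1 8)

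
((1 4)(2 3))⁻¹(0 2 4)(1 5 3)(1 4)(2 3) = (0 3 1)(2 4 5)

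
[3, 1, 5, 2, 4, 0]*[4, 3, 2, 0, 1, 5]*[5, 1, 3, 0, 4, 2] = [5, 0, 2, 3, 1, 4]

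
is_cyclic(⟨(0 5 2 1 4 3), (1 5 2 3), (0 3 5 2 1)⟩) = no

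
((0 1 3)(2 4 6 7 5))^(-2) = (0 1 3)(2 7 4 5 6)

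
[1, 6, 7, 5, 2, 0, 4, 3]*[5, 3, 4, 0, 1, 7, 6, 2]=[3, 6, 2, 7, 4, 5, 1, 0]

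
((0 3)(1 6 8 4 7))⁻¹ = (0 3)(1 7 4 8 6)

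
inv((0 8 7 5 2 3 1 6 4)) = (0 4 6 1 3 2 5 7 8)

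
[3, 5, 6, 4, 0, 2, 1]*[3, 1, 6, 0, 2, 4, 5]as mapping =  [0→0, 1→4, 2→5, 3→2, 4→3, 5→6, 6→1]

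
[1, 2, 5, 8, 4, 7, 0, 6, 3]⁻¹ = [6, 0, 1, 8, 4, 2, 7, 5, 3]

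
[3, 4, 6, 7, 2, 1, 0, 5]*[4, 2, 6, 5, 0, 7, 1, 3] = [5, 0, 1, 3, 6, 2, 4, 7]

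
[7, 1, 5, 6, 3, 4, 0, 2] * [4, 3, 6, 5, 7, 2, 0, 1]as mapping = [0→1, 1→3, 2→2, 3→0, 4→5, 5→7, 6→4, 7→6]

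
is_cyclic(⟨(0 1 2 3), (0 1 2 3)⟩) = yes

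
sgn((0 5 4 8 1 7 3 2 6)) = 1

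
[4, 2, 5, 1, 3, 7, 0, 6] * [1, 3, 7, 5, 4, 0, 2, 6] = [4, 7, 0, 3, 5, 6, 1, 2]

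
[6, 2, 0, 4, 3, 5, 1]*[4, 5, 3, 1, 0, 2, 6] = [6, 3, 4, 0, 1, 2, 5]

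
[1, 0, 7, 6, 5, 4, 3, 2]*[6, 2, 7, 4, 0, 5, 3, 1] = [2, 6, 1, 3, 5, 0, 4, 7]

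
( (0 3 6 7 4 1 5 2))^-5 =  (0 7 5 3 4 2 6 1)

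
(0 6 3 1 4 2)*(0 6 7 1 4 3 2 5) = (0 7 1 3 4 5)(2 6)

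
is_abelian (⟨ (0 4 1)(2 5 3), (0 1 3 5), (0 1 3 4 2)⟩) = no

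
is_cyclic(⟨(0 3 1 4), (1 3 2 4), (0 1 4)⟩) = no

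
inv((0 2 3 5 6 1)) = (0 1 6 5 3 2)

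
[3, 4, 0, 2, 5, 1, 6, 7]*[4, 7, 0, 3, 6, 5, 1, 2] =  [3, 6, 4, 0, 5, 7, 1, 2]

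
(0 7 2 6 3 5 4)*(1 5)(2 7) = (0 2 6 3 1 5 4)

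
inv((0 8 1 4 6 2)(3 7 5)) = (0 2 6 4 1 8)(3 5 7)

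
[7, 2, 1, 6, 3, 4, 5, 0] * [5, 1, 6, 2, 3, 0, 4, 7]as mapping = [0→7, 1→6, 2→1, 3→4, 4→2, 5→3, 6→0, 7→5]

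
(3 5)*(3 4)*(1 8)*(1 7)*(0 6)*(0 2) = (0 6 2)(1 8 7)(3 5 4)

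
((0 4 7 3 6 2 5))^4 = (0 6 4 2 7 5 3)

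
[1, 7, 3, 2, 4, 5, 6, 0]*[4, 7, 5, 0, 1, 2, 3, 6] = [7, 6, 0, 5, 1, 2, 3, 4]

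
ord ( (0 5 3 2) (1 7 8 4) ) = 4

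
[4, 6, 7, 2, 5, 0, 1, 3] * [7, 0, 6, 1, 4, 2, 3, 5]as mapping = [0→4, 1→3, 2→5, 3→6, 4→2, 5→7, 6→0, 7→1]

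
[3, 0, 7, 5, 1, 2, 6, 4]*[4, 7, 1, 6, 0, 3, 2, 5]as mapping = [0→6, 1→4, 2→5, 3→3, 4→7, 5→1, 6→2, 7→0]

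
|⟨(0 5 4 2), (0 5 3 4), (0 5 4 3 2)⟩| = 120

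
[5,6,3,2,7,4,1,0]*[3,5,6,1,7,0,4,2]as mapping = [0→0,1→4,2→1,3→6,4→2,5→7,6→5,7→3]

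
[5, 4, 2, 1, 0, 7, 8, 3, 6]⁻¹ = [4, 3, 2, 7, 1, 0, 8, 5, 6]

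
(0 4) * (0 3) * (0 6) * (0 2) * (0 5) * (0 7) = (0 4 3 6 2 5 7)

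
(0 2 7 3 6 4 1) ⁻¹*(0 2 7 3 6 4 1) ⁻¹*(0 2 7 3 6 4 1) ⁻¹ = (0 6 2 4 7 1 3) 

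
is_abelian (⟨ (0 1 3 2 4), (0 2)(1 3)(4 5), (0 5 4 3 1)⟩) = no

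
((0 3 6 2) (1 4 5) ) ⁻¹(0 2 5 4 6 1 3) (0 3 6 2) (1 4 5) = (0 1 5 2 4 6 3) 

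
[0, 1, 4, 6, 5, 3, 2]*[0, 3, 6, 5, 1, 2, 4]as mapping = [0→0, 1→3, 2→1, 3→4, 4→2, 5→5, 6→6]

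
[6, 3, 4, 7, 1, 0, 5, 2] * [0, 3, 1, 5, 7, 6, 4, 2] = [4, 5, 7, 2, 3, 0, 6, 1]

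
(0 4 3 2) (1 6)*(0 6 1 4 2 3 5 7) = (0 2 6 4 5 7) 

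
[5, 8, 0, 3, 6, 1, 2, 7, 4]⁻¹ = [2, 5, 6, 3, 8, 0, 4, 7, 1]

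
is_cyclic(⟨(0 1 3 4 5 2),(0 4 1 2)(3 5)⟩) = no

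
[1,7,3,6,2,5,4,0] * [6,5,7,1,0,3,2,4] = [5,4,1,2,7,3,0,6] 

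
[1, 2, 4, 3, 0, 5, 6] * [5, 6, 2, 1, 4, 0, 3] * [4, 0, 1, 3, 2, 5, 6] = [6, 1, 2, 0, 5, 4, 3]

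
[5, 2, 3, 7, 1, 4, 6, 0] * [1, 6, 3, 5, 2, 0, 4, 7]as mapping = [0→0, 1→3, 2→5, 3→7, 4→6, 5→2, 6→4, 7→1]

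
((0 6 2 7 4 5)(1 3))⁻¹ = (0 5 4 7 2 6)(1 3)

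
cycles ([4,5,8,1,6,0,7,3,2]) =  (0 4 6 7 3 1 5)(2 8)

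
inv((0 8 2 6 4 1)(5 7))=(0 1 4 6 2 8)(5 7)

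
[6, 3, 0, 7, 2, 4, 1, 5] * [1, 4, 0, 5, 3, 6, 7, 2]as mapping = [0→7, 1→5, 2→1, 3→2, 4→0, 5→3, 6→4, 7→6]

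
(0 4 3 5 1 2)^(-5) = (0 4 3 5 1 2)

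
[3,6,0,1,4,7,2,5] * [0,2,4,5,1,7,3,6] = [5,3,0,2,1,6,4,7]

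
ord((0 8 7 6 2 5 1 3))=8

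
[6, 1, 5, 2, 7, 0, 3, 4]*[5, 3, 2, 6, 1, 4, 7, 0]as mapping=[0→7, 1→3, 2→4, 3→2, 4→0, 5→5, 6→6, 7→1]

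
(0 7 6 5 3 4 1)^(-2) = (0 4 5 7 1 3 6)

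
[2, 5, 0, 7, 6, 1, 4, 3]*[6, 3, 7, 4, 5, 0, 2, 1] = [7, 0, 6, 1, 2, 3, 5, 4]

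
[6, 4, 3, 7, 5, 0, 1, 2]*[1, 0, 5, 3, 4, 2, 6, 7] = [6, 4, 3, 7, 2, 1, 0, 5]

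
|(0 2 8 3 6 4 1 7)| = 8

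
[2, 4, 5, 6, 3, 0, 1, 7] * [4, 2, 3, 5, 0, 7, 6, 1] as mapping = [0→3, 1→0, 2→7, 3→6, 4→5, 5→4, 6→2, 7→1] 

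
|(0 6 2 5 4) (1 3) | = 10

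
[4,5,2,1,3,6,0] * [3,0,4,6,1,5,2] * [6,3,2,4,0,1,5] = [3,1,0,6,5,2,4]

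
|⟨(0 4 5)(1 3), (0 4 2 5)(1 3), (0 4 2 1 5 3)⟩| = 720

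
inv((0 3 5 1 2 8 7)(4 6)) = (0 7 8 2 1 5 3)(4 6)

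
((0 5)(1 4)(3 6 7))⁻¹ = (0 5)(1 4)(3 7 6)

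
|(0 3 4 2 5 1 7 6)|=8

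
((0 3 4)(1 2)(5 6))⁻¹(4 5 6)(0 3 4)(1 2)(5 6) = (0 6 5)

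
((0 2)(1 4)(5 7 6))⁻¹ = (0 2)(1 4)(5 6 7)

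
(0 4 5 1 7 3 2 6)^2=(0 5 7 2)(1 3 6 4)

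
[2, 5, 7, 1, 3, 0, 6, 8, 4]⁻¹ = [5, 3, 0, 4, 8, 1, 6, 2, 7]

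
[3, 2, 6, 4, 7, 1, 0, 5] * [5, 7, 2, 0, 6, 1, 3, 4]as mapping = [0→0, 1→2, 2→3, 3→6, 4→4, 5→7, 6→5, 7→1]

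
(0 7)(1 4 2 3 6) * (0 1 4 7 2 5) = (0 2 3 6 4 5)(1 7)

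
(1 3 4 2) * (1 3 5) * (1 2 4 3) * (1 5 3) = (1 3)(2 5)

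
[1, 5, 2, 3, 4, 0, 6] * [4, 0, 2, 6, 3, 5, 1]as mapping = [0→0, 1→5, 2→2, 3→6, 4→3, 5→4, 6→1]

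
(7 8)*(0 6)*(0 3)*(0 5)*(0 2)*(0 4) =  (0 6 3 5 2 4) (7 8) 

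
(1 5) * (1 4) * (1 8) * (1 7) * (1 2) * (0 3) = (0 3)(1 5 4 8 7 2)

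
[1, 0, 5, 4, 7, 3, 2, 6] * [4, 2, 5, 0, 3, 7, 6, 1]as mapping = [0→2, 1→4, 2→7, 3→3, 4→1, 5→0, 6→5, 7→6]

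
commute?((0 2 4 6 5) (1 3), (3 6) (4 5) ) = no:(0 2 4 6 5) (1 3) * (3 6) (4 5) = (0 2 5) (1 6 4 3), (3 6) (4 5) * (0 2 4 6 5) (1 3) = (0 2 4) (1 3 5 6) 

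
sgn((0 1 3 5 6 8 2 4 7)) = 1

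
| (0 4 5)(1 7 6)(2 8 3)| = 3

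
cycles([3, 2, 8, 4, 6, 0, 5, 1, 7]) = (0 3 4 6 5)(1 2 8 7)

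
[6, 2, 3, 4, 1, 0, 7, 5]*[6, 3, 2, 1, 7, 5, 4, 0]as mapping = [0→4, 1→2, 2→1, 3→7, 4→3, 5→6, 6→0, 7→5]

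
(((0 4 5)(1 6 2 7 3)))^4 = (0 4 5)(1 3 7 2 6)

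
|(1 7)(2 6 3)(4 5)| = 6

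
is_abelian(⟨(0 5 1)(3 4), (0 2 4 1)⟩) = no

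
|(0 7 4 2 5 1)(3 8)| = 6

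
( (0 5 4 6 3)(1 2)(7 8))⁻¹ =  (0 3 6 4 5)(1 2)(7 8)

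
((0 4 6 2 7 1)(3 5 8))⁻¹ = (0 1 7 2 6 4)(3 8 5)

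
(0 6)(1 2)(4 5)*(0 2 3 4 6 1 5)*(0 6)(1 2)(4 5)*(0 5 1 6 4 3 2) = (1 2 3)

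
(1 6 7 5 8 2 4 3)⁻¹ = (1 3 4 2 8 5 7 6)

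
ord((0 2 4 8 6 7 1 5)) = 8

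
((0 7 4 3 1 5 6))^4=(0 1 7 5 4 6 3)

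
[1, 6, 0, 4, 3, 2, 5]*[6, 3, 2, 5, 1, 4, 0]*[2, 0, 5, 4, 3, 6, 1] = [4, 2, 1, 0, 6, 5, 3]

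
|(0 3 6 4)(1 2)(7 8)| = 4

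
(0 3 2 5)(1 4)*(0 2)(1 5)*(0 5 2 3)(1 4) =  (2 4)(3 5)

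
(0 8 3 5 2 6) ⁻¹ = (0 6 2 5 3 8) 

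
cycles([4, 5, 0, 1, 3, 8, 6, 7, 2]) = (0 4 3 1 5 8 2)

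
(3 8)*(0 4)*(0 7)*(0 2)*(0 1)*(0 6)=(0 4 7 2 1 6)(3 8)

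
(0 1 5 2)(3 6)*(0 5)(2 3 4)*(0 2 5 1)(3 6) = (1 2)(4 5 6)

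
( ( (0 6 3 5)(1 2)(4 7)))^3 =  (0 5 3 6)(1 2)(4 7)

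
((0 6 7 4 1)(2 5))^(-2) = (0 4 6 1 7)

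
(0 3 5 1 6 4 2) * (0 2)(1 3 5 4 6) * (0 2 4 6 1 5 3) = (0 3 6 1 5)(2 4)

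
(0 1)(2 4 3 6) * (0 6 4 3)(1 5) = (0 5 1 6 2 3 4)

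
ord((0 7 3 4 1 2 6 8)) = 8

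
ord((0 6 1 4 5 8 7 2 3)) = 9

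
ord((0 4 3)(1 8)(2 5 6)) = 6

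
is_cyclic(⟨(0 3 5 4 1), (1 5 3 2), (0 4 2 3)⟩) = no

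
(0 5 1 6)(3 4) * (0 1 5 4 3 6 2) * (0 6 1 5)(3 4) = (0 3 4 1 2 6 5)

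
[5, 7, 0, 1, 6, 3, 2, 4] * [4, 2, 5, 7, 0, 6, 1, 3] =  [6, 3, 4, 2, 1, 7, 5, 0]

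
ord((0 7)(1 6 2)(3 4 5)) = 6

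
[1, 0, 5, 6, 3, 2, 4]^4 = [0, 1, 2, 6, 3, 5, 4]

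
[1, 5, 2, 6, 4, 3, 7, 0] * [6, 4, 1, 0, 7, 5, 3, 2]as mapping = [0→4, 1→5, 2→1, 3→3, 4→7, 5→0, 6→2, 7→6]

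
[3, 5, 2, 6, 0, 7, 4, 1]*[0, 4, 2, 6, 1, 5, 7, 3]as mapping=[0→6, 1→5, 2→2, 3→7, 4→0, 5→3, 6→1, 7→4]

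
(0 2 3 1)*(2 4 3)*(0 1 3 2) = (0 4 2)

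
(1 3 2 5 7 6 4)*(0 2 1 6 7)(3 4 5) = (0 2 3 1 4 6 5)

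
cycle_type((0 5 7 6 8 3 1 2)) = 8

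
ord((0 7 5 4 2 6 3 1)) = 8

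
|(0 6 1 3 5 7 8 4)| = 8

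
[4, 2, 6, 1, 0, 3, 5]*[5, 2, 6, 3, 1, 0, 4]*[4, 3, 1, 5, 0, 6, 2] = [3, 2, 0, 1, 6, 5, 4]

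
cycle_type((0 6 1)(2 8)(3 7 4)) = 2.3^2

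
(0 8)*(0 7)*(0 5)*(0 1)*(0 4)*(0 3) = (0 8 7 5 1 4 3)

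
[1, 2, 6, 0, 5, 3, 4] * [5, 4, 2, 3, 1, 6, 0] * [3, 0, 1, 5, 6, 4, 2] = [6, 1, 3, 4, 2, 5, 0]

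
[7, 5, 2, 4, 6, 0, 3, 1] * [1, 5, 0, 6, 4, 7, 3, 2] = [2, 7, 0, 4, 3, 1, 6, 5] 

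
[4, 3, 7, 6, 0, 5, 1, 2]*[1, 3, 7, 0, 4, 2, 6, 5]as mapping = [0→4, 1→0, 2→5, 3→6, 4→1, 5→2, 6→3, 7→7]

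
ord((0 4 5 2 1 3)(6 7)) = 6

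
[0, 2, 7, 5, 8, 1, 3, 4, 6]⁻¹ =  [0, 5, 1, 6, 7, 3, 8, 2, 4]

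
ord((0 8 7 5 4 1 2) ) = 7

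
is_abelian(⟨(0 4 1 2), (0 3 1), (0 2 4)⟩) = no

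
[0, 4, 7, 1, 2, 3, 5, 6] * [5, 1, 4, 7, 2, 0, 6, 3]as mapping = [0→5, 1→2, 2→3, 3→1, 4→4, 5→7, 6→0, 7→6]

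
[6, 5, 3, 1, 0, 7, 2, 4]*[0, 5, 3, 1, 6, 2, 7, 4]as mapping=[0→7, 1→2, 2→1, 3→5, 4→0, 5→4, 6→3, 7→6]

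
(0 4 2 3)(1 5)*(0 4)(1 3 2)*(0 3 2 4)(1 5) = (0 3)(2 4 5)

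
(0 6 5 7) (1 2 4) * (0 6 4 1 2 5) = (0 4 2 1 5 7 6) 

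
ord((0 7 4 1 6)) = 5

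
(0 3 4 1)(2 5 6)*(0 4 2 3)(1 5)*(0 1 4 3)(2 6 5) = (0 1 3 6)(2 4)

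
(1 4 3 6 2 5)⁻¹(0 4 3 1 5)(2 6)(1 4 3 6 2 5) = (0 3 6 4 1)(2 5)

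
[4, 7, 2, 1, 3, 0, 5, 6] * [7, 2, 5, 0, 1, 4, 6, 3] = [1, 3, 5, 2, 0, 7, 4, 6]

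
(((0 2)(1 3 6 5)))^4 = ()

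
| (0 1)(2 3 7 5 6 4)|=6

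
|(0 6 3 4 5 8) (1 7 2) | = 6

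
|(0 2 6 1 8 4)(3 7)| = 6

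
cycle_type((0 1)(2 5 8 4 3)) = 2.5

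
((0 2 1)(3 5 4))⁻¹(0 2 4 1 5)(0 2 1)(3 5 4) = (0 4 2 1 3)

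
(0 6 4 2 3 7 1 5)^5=(0 7 4 5 3 6 1 2)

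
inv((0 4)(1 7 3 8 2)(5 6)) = (0 4)(1 2 8 3 7)(5 6)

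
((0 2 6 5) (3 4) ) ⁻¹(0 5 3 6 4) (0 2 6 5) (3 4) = (0 4 5 3 2) 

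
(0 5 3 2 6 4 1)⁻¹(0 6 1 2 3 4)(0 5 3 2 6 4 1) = (0 6 2 1 5 4)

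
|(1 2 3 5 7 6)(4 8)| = 6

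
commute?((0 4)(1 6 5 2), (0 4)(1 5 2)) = no:(0 4)(1 6 5 2)*(0 4)(1 5 2) = (1 6 2 5), (0 4)(1 5 2)*(0 4)(1 6 5 2) = (1 2 6 5)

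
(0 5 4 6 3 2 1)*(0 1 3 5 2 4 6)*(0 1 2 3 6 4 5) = (0 3 5 4 1 2 6)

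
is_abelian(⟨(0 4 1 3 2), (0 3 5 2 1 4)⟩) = no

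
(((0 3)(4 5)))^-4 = ()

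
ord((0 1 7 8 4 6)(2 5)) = 6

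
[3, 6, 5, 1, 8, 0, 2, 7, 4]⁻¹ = [5, 3, 6, 0, 8, 2, 1, 7, 4]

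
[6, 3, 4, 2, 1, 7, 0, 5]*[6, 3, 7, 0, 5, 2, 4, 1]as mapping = [0→4, 1→0, 2→5, 3→7, 4→3, 5→1, 6→6, 7→2]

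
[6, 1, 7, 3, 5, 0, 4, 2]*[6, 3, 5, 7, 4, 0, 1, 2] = [1, 3, 2, 7, 0, 6, 4, 5]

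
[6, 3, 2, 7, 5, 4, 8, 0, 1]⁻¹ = [7, 8, 2, 1, 5, 4, 0, 3, 6]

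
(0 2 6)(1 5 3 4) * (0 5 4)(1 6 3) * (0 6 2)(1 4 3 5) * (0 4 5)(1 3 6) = (0 4 2)(1 6 3)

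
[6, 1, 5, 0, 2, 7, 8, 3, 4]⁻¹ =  [3, 1, 4, 7, 8, 2, 0, 5, 6]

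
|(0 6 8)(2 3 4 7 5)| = 15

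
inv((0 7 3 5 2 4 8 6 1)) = (0 1 6 8 4 2 5 3 7)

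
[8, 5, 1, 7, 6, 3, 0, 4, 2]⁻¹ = [6, 2, 8, 5, 7, 1, 4, 3, 0]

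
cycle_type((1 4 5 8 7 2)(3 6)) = 2.6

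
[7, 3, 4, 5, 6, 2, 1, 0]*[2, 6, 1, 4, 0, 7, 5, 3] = [3, 4, 0, 7, 5, 1, 6, 2]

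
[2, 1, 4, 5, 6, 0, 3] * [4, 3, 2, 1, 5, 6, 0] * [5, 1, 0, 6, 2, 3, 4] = [0, 6, 3, 4, 5, 2, 1]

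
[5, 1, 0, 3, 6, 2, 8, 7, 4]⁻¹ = [2, 1, 5, 3, 8, 0, 4, 7, 6]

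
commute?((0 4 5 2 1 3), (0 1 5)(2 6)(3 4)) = no:(0 4 5 2 1 3)*(0 1 5)(2 6)(3 4) = (0 3 1 4)(2 5 6), (0 1 5)(2 6)(3 4)*(0 4 5 2 1 3) = (0 3 5 4)(1 2 6)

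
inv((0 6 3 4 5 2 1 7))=(0 7 1 2 5 4 3 6)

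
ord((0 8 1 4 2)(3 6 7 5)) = 20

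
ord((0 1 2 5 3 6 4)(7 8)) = 14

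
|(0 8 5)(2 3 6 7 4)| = 15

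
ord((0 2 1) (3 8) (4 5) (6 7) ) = 6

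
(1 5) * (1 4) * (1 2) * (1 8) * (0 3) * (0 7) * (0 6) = (0 3 7 6)(1 5 4 2 8)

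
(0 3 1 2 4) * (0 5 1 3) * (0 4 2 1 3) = (0 4 5 3)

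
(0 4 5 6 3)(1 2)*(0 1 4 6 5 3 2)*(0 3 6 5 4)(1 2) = (0 5 4 6 1 3 2)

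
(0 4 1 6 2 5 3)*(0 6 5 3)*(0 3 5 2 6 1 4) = (1 2 5 3)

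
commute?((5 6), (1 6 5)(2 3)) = no:(5 6)*(1 6 5)(2 3) = (1 6)(2 3), (1 6 5)(2 3)*(5 6) = (1 5)(2 3)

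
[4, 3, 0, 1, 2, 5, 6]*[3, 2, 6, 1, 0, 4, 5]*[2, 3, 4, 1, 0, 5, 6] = [2, 3, 1, 4, 6, 0, 5]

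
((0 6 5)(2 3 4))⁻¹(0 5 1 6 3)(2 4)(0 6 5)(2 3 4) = (0 1 5 4 6)(2 3)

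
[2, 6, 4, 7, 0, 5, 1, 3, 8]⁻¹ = [4, 6, 0, 7, 2, 5, 1, 3, 8]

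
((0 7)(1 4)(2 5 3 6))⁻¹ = (0 7)(1 4)(2 6 3 5)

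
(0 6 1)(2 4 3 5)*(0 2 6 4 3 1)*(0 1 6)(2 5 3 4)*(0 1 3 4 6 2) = (1 5)(2 6 3 4)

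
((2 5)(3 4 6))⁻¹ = (2 5)(3 6 4)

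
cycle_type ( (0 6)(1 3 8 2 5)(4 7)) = 2^2.5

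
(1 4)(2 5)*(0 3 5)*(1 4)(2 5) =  (0 3 2)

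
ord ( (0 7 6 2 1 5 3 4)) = 8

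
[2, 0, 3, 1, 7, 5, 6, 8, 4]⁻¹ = [1, 3, 0, 2, 8, 5, 6, 4, 7]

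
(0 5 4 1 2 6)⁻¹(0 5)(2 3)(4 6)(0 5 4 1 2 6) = (0 1)(3 6)(4 5)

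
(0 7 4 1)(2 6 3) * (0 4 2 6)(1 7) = (0 1 4 7 2)(3 6)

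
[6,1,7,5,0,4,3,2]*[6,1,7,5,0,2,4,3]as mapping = [0→4,1→1,2→3,3→2,4→6,5→0,6→5,7→7]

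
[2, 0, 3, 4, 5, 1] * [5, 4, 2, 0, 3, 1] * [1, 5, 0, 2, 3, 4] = [0, 4, 1, 2, 5, 3]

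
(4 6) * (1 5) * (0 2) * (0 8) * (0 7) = (0 2 8 7)(1 5)(4 6)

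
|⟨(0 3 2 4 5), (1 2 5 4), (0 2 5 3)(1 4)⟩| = 720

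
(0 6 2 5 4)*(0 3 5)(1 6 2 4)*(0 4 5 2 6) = (0 6 5 1)(2 4 3)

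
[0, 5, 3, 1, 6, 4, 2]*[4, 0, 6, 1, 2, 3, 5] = [4, 3, 1, 0, 5, 2, 6]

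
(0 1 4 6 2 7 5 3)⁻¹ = (0 3 5 7 2 6 4 1)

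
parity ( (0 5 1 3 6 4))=odd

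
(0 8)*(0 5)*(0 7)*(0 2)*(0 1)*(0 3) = (0 8 5 7 2 1 3)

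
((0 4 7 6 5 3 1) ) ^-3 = (0 5 4 3 7 1 6) 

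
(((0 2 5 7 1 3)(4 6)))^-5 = (0 2 5 7 1 3)(4 6)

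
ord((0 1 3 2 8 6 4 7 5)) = 9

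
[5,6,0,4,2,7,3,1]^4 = [6,2,1,5,7,3,0,4]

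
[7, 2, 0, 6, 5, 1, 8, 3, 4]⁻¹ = [2, 5, 1, 7, 8, 4, 3, 0, 6]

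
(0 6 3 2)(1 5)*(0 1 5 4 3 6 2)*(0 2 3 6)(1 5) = (0 3 2 5 1 4 6)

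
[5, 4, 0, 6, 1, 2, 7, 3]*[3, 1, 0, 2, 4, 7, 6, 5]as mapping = [0→7, 1→4, 2→3, 3→6, 4→1, 5→0, 6→5, 7→2]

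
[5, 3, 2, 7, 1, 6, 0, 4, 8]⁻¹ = [6, 4, 2, 1, 7, 0, 5, 3, 8]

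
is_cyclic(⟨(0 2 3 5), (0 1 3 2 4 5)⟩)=no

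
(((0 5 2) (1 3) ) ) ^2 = (0 2 5) 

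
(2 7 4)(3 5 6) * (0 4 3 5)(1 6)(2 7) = (0 4 7 3)(1 6 5)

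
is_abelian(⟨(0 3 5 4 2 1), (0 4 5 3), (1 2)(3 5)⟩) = no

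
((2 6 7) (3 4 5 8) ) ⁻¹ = (2 7 6) (3 8 5 4) 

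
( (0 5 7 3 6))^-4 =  (0 5 7 3 6)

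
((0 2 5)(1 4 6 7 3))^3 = (1 7 4 3 6)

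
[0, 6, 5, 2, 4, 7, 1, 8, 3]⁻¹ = [0, 6, 3, 8, 4, 2, 1, 5, 7]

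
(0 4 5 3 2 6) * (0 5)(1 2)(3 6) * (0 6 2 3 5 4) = (1 3)(2 5)(4 6)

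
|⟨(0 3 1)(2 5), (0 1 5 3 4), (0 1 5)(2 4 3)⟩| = 720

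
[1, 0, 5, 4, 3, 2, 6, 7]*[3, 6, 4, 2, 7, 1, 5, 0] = [6, 3, 1, 7, 2, 4, 5, 0]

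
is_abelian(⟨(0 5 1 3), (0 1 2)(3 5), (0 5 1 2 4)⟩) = no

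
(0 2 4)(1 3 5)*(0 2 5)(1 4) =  (0 5 4 2 1 3)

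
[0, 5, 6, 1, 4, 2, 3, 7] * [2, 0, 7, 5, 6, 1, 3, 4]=[2, 1, 3, 0, 6, 7, 5, 4]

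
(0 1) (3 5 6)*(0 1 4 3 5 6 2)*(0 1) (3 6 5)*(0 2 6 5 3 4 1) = (0 1 2) (4 5 6) 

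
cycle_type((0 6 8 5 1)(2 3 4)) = 3.5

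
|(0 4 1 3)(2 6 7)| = 12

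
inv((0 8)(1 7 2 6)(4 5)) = (0 8)(1 6 2 7)(4 5)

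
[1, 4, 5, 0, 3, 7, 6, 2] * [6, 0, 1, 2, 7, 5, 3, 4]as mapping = [0→0, 1→7, 2→5, 3→6, 4→2, 5→4, 6→3, 7→1]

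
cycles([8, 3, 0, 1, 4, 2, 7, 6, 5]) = (0 8 5 2) (1 3) (6 7) 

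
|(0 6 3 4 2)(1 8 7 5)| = 20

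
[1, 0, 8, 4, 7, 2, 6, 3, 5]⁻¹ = [1, 0, 5, 7, 3, 8, 6, 4, 2]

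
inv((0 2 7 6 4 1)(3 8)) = (0 1 4 6 7 2)(3 8)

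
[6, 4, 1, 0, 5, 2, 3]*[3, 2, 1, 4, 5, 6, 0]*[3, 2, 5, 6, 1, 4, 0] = [3, 4, 5, 6, 0, 2, 1]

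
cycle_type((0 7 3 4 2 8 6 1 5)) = 9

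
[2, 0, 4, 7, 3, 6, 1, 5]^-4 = [7, 3, 5, 1, 6, 2, 4, 0]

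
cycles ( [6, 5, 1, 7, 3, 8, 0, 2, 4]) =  (0 6)(1 5 8 4 3 7 2)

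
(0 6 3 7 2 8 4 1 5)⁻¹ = (0 5 1 4 8 2 7 3 6)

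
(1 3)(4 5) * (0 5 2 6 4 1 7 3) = (0 5 1)(2 6 4)(3 7)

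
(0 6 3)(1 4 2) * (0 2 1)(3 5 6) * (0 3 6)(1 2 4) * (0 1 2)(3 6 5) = (0 5 1 2 6 3 4)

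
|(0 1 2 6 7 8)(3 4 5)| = 6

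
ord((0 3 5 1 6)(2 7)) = 10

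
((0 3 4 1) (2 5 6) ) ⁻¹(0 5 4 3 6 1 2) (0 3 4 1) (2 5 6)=(0 5 3 6 1 4 2) 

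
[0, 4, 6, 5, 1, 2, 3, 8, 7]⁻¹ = [0, 4, 5, 6, 1, 3, 2, 8, 7]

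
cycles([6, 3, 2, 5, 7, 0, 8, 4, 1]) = (0 6 8 1 3 5)(4 7)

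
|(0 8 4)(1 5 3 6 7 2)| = 6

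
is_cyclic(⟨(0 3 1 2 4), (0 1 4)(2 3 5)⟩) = no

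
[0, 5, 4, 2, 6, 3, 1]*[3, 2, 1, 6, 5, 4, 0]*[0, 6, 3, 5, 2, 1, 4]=[5, 2, 1, 6, 0, 4, 3]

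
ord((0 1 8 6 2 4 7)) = 7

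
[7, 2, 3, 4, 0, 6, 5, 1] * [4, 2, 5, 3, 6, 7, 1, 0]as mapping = [0→0, 1→5, 2→3, 3→6, 4→4, 5→1, 6→7, 7→2]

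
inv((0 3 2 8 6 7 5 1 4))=(0 4 1 5 7 6 8 2 3)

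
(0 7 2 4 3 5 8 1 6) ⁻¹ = (0 6 1 8 5 3 4 2 7) 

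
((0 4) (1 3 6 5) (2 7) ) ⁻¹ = (0 4) (1 5 6 3) (2 7) 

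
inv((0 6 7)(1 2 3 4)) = (0 7 6)(1 4 3 2)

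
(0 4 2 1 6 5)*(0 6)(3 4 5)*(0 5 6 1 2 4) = (0 6 3)(1 5)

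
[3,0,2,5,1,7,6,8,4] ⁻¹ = [1,4,2,0,8,3,6,5,7] 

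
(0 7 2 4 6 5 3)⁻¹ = (0 3 5 6 4 2 7)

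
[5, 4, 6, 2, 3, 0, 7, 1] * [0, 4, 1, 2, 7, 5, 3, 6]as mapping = [0→5, 1→7, 2→3, 3→1, 4→2, 5→0, 6→6, 7→4]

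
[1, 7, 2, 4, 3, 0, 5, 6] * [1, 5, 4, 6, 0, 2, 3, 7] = [5, 7, 4, 0, 6, 1, 2, 3]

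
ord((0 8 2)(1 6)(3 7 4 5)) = 12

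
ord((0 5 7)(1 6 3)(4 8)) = 6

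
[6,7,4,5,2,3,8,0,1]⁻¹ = [7,8,4,5,2,3,0,1,6]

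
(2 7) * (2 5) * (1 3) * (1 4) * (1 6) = (1 3 4 6)(2 7 5)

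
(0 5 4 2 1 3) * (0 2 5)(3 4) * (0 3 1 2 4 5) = (0 3 4)(1 5)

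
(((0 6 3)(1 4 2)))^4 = (0 6 3)(1 4 2)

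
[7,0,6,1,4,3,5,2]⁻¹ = [1,3,7,5,4,6,2,0]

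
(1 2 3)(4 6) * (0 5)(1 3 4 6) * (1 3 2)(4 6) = (0 5)(2 6 4 3)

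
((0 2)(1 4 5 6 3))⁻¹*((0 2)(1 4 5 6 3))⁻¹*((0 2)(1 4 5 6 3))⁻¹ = (0 2)(1 5 3 4 6)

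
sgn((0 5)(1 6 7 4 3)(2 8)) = 1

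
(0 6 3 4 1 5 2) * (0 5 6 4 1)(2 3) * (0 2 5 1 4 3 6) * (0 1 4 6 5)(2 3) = (0 2 4 3 6)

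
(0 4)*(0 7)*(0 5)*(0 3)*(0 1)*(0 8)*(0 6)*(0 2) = (0 4 7 5 3 1 8 6 2)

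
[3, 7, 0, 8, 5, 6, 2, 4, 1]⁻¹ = [2, 8, 6, 0, 7, 4, 5, 1, 3]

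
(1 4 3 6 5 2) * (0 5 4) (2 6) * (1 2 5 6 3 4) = (0 6 1) (3 5) 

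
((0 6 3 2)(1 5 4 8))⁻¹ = (0 2 3 6)(1 8 4 5)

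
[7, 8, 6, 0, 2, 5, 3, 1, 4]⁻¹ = [3, 7, 4, 6, 8, 5, 2, 0, 1]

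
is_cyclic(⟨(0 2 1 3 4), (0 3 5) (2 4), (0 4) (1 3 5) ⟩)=no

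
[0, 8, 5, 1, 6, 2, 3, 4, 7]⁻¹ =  [0, 3, 5, 6, 7, 2, 4, 8, 1]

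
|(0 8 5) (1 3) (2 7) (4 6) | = 6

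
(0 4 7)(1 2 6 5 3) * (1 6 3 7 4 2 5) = (0 2 3 6 1 5 7)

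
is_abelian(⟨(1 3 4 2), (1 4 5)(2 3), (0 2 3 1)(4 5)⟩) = no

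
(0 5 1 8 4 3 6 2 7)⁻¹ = (0 7 2 6 3 4 8 1 5)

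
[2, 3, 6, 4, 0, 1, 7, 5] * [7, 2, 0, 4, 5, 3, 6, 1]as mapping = [0→0, 1→4, 2→6, 3→5, 4→7, 5→2, 6→1, 7→3]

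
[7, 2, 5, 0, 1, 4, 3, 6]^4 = [0, 1, 2, 3, 4, 5, 6, 7]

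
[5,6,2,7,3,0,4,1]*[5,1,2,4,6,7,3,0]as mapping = [0→7,1→3,2→2,3→0,4→4,5→5,6→6,7→1]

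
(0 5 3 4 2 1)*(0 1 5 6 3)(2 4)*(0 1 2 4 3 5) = (0 6 5 1 2)(3 4)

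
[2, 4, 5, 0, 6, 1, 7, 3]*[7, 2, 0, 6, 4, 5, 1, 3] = [0, 4, 5, 7, 1, 2, 3, 6]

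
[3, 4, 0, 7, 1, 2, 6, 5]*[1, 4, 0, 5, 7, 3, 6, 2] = [5, 7, 1, 2, 4, 0, 6, 3] 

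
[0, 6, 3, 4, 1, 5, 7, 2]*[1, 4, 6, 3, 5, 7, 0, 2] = [1, 0, 3, 5, 4, 7, 2, 6]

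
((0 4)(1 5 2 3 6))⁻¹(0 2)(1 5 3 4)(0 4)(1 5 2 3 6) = (0 5 2 6)(3 4)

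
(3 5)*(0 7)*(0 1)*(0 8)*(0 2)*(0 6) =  (0 7 1 8 2 6) (3 5) 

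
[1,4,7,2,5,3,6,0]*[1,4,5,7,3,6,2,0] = [4,3,0,5,6,7,2,1]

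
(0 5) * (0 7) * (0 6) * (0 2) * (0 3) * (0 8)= (0 5 7 6 2 3 8)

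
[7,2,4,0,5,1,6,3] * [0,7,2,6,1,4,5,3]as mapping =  [0→3,1→2,2→1,3→0,4→4,5→7,6→5,7→6]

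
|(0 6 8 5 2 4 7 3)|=8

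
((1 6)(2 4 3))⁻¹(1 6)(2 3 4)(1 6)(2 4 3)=(1 6)(2 3 4)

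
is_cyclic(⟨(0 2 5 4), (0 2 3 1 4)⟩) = no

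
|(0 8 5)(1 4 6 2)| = 12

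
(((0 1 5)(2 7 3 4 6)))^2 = (0 5 1)(2 3 6 7 4)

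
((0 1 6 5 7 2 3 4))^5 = (0 2 6 4 7 1 3 5)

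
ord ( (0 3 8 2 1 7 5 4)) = 8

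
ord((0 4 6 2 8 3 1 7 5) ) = 9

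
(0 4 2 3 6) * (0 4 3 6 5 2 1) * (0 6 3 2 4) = (0 2 3 5 4 1 6)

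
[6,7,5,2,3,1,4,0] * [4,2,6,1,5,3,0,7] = [0,7,3,6,1,2,5,4]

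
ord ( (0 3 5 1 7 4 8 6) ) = 8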